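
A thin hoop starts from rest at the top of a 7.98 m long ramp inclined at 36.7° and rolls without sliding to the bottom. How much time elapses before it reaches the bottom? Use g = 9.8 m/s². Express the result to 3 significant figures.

For this body I = MR², i.e. k = I/(MR²) = 1.
Newton's second law down the slope: Mg sinθ − f = Ma. The torque equation fR = Iα (with α = a/R) gives f = kMa.
Hence a = g sinθ/(1+k) = 9.8×sin36.7°/2 = 2.928 m/s².
With constant a from rest, t = √(2L/a) = √(2·7.98/2.928) ≈ 2.33 s.

t ≈ 2.33 s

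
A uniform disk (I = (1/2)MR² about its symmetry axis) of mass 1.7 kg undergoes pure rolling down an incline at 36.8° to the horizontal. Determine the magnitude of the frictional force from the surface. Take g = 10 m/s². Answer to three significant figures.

Here I = (1/2)MR², so the shape factor k = I/(MR²) = 0.5.
Newton's second law down the slope: Mg sinθ − f = Ma. The torque equation fR = Iα (with α = a/R) gives f = kMa.
Combining, a = g sinθ/(1+k) and f = kMa = kMg sinθ/(1+k).
f = 0.5 × 1.7 × 10 × sin36.8° / 1.5 ≈ 3.39 N.

f ≈ 3.39 N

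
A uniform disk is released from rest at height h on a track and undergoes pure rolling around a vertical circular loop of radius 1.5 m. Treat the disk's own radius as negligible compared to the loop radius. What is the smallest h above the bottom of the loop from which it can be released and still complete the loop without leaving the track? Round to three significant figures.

h_min ≈ 4.13 m

Here I = (1/2)MR², so the shape factor k = I/(MR²) = 0.5.
At the top of the loop, the minimum-contact condition is Mg = Mv_top²/r, so v_top² = gr.
With ω = v/R, the kinetic energy at speed v is ½(1+k)Mv² = (3/4)Mv².
Energy conservation from release (height h) to the top (height 2r): Mgh = Mg(2r) + (3/4)M·gr.
Thus h_min = 2r + (1+k)r/2 = r(2 + 1.5/2) = 1.5 × 2.75 ≈ 4.13 m.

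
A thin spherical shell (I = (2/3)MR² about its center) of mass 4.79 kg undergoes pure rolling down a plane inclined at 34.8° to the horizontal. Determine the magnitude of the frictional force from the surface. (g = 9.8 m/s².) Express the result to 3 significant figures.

f ≈ 10.7 N

With I = (2/3)MR², the ratio k = I/(MR²) is 2/3.
Along the incline Mg sinθ − f = Ma, and torque about the center fR = Iα = kMR²(a/R) gives f = kMa.
Combining, a = g sinθ/(1+k) and f = kMa = kMg sinθ/(1+k).
f = (2/3) × 4.79 × 9.8 × sin34.8° / 1.667 ≈ 10.7 N.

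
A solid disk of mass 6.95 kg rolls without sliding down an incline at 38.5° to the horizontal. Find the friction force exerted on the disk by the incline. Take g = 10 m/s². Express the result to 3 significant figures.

f ≈ 14.4 N

The moment of inertia is (1/2)MR², giving k ≡ I/(MR²) = 0.5.
Along the incline Mg sinθ − f = Ma, and torque about the center fR = Iα = kMR²(a/R) gives f = kMa.
Combining, a = g sinθ/(1+k) and f = kMa = kMg sinθ/(1+k).
f = 0.5 × 6.95 × 10 × sin38.5° / 1.5 ≈ 14.4 N.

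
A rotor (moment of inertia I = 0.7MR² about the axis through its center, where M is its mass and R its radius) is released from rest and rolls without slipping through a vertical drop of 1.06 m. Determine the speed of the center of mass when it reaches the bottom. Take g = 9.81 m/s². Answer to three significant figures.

The moment of inertia is 0.7MR², giving k ≡ I/(MR²) = 0.7.
Since it rolls without slipping, ω = v/R and KE = ½Mv² + ½Iω² = ½(1+k)Mv² = (17/20)Mv².
Energy conservation: Mgh = (17/20)Mv², so v = √(2gh/(1+k)) = √(2 × 9.81 × 1.06 / 1.7) ≈ 3.50 m/s.

v ≈ 3.50 m/s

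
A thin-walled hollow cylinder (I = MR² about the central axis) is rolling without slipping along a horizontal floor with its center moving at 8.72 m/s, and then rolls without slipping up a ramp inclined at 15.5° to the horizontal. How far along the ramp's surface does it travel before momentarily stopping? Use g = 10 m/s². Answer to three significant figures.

d ≈ 28.5 m

The moment of inertia is MR², giving k ≡ I/(MR²) = 1.
Pure rolling means v = ωR; then KE = ½Mv² + ½I(v/R)² = ½(1+k)Mv² = Mv².
Setting this equal to Mgh gives the vertical rise h = (1+k)v₀²/(2g) = 2×8.72²/(2×10) = 7.604 m.
Along the incline, d = h/sinθ = 7.604/sin15.5° ≈ 28.5 m.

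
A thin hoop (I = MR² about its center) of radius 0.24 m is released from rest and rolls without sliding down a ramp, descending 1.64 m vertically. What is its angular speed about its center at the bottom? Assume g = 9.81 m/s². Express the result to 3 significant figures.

ω ≈ 16.7 rad/s

The moment of inertia is MR², giving k ≡ I/(MR²) = 1.
Rolling without slipping gives ω = v/R, so the total kinetic energy is ½Mv² + ½Iω² = ½(1+k)Mv² = Mv².
Energy conservation Mgh = ½(1+k)Mv² gives v = √(2gh/(1+k)) = √(2 × 9.81 × 1.64 / 2) = 4.011 m/s.
The angular speed follows from ω = v/R = 4.011/0.24 ≈ 16.7 rad/s.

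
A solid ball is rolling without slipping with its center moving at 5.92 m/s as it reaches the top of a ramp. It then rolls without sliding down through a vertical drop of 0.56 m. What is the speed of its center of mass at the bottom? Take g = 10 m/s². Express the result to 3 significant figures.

Here I = (2/5)MR², so the shape factor k = I/(MR²) = 0.4.
The rolling condition ω = v/R makes the rotational term ½I(v/R)² = ½kMv², so KE_total = ½(1+k)Mv² = (7/10)Mv².
Energy conservation: (7/10)Mv₀² + Mgh = (7/10)Mv², so v² = v₀² + 2gh/(1+k).
v = √(5.92² + 2×10×0.56/1.4) = √43.05 ≈ 6.56 m/s.

v ≈ 6.56 m/s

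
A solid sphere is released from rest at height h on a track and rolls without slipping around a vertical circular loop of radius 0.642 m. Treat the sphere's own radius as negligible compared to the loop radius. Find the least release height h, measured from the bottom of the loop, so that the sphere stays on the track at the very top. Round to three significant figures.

h_min ≈ 1.73 m

Here I = (2/5)MR², so the shape factor k = I/(MR²) = 0.4.
At the top, contact is just lost when gravity alone supplies the centripetal force: Mg = Mv_top²/r, i.e. v_top² = gr.
With ω = v/R, the kinetic energy at speed v is ½(1+k)Mv² = (7/10)Mv².
Energy conservation from release (height h) to the top (height 2r): Mgh = Mg(2r) + (7/10)M·gr.
Thus h_min = 2r + (1+k)r/2 = r(2 + 1.4/2) = 0.642 × 2.7 ≈ 1.73 m.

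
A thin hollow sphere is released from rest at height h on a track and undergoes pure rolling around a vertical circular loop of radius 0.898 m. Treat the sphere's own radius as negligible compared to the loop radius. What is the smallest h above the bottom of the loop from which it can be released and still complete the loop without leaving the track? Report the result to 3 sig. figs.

h_min ≈ 2.54 m

With I = (2/3)MR², the ratio k = I/(MR²) is 2/3.
At the top of the loop, the minimum-contact condition is Mg = Mv_top²/r, so v_top² = gr.
With ω = v/R, the kinetic energy at speed v is ½(1+k)Mv² = (5/6)Mv².
Energy conservation from release (height h) to the top (height 2r): Mgh = Mg(2r) + (5/6)M·gr.
Thus h_min = 2r + (1+k)r/2 = r(2 + 1.667/2) = 0.898 × 2.833 ≈ 2.54 m.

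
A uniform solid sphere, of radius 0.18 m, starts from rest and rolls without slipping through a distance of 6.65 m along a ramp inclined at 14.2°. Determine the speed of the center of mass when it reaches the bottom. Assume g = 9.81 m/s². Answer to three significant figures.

With I = (2/5)MR², the ratio k = I/(MR²) is 0.4.
The rolling condition ω = v/R makes the rotational term ½I(v/R)² = ½kMv², so KE_total = ½(1+k)Mv² = (7/10)Mv².
The vertical drop is h = L sinθ = 6.65 × sin14.2° = 1.631 m.
Setting Mgh = (7/10)Mv² gives v = √(2gh/(1+k)) = √(2·9.81·1.631/1.4) ≈ 4.78 m/s.

v ≈ 4.78 m/s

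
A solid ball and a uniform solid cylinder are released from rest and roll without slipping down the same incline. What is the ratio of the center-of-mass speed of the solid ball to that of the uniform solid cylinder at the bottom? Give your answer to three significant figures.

v_ratio ≈ 1.04

Each satisfies Mgh = ½(1+k)Mv² with k = I/(MR²), so v ∝ 1/√(1+k).
For the solid ball k = 0.4; for the uniform solid cylinder k = 0.5.
v₁/v₂ = √((1+k₂)/(1+k₁)) = √(1.5/1.4) ≈ 1.04.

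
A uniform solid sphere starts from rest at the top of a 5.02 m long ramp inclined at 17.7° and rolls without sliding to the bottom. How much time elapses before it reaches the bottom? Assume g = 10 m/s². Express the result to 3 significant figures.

t ≈ 2.15 s

The moment of inertia is (2/5)MR², giving k ≡ I/(MR²) = 0.4.
Along the incline Mg sinθ − f = Ma, and torque about the center fR = Iα = kMR²(a/R) gives f = kMa.
Hence a = g sinθ/(1+k) = 10×sin17.7°/1.4 = 2.172 m/s².
With constant a from rest, t = √(2L/a) = √(2·5.02/2.172) ≈ 2.15 s.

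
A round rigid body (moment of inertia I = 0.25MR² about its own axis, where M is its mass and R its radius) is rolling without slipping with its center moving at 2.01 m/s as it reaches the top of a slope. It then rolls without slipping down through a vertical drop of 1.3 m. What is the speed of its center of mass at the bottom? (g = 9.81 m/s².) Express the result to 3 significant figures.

v ≈ 4.94 m/s

With I = 0.25MR², the ratio k = I/(MR²) is 0.25.
The rolling condition ω = v/R makes the rotational term ½I(v/R)² = ½kMv², so KE_total = ½(1+k)Mv² = (5/8)Mv².
Energy conservation: (5/8)Mv₀² + Mgh = (5/8)Mv², so v² = v₀² + 2gh/(1+k).
v = √(2.01² + 2×9.81×1.3/1.25) = √24.44 ≈ 4.94 m/s.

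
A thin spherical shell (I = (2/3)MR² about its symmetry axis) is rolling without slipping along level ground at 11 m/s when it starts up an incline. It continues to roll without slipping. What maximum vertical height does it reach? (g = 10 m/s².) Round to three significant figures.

h ≈ 10.1 m

The moment of inertia is (2/3)MR², giving k ≡ I/(MR²) = 2/3.
The rolling condition ω = v/R makes the rotational term ½I(v/R)² = ½kMv², so KE_total = ½(1+k)Mv² = (5/6)Mv².
All of this converts to potential energy at the highest point: (5/6)Mv₀² = Mgh.
Thus h = (1+k)v₀²/(2g) = 1.667 × 11² / (2 × 10) ≈ 10.1 m.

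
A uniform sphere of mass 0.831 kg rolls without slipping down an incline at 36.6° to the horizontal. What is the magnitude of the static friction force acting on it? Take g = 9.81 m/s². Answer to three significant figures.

f ≈ 1.39 N

The moment of inertia is (2/5)MR², giving k ≡ I/(MR²) = 0.4.
Newton's second law down the slope: Mg sinθ − f = Ma. The torque equation fR = Iα (with α = a/R) gives f = kMa.
Combining, a = g sinθ/(1+k) and f = kMa = kMg sinθ/(1+k).
f = 0.4 × 0.831 × 9.81 × sin36.6° / 1.4 ≈ 1.39 N.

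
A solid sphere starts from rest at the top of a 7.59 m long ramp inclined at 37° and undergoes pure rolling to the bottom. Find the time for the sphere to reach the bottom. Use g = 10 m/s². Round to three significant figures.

t ≈ 1.88 s

With I = (2/5)MR², the ratio k = I/(MR²) is 0.4.
Newton's second law down the slope: Mg sinθ − f = Ma. The torque equation fR = Iα (with α = a/R) gives f = kMa.
Hence a = g sinθ/(1+k) = 10×sin37°/1.4 = 4.299 m/s².
Starting from rest, L = ½at², so t = √(2L/a) = √(2×7.59/4.299) ≈ 1.88 s.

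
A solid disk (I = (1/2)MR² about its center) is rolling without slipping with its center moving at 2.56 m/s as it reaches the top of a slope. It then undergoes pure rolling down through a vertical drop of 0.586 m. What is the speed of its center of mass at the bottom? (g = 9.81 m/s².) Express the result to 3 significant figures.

v ≈ 3.77 m/s

For this body I = (1/2)MR², i.e. k = I/(MR²) = 0.5.
Rolling without slipping gives ω = v/R, so the total kinetic energy is ½Mv² + ½Iω² = ½(1+k)Mv² = (3/4)Mv².
Conserving energy between top and bottom: (3/4)Mv² = (3/4)Mv₀² + Mgh, hence v² = v₀² + 2gh/(1+k).
v = √(2.56² + 2×9.81×0.586/1.5) = √14.22 ≈ 3.77 m/s.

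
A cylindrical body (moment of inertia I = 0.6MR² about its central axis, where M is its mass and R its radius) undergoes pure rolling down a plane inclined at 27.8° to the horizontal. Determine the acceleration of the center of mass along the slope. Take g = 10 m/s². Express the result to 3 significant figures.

With I = 0.6MR², the ratio k = I/(MR²) is 0.6.
Translational: Mg sinθ − f = Ma. Rotational about the CM: fR = Iα = kMRa, so f = kMa.
Eliminating f: Mg sinθ = (1+k)Ma, so a = g sinθ/(1+k) = 10 × sin27.8° / 1.6 ≈ 2.91 m/s².

a ≈ 2.91 m/s²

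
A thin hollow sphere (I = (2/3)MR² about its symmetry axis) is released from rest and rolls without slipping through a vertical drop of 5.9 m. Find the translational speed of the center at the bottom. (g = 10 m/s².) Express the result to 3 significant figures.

Here I = (2/3)MR², so the shape factor k = I/(MR²) = 2/3.
The rolling condition ω = v/R makes the rotational term ½I(v/R)² = ½kMv², so KE_total = ½(1+k)Mv² = (5/6)Mv².
Energy conservation: Mgh = (5/6)Mv², so v = √(2gh/(1+k)) = √(2 × 10 × 5.9 / 1.667) ≈ 8.41 m/s.

v ≈ 8.41 m/s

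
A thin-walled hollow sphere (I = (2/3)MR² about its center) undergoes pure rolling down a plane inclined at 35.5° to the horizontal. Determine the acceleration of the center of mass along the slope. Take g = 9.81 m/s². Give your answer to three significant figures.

a ≈ 3.42 m/s²

Here I = (2/3)MR², so the shape factor k = I/(MR²) = 2/3.
Newton's second law down the slope: Mg sinθ − f = Ma. The torque equation fR = Iα (with α = a/R) gives f = kMa.
Eliminating f: Mg sinθ = (1+k)Ma, so a = g sinθ/(1+k) = 9.81 × sin35.5° / 1.667 ≈ 3.42 m/s².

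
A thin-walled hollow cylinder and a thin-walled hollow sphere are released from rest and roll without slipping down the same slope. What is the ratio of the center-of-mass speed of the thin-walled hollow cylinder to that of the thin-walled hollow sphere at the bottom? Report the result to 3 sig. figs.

Each satisfies Mgh = ½(1+k)Mv² with k = I/(MR²), so v ∝ 1/√(1+k).
For the thin-walled hollow cylinder k = 1; for the thin-walled hollow sphere k = 2/3.
v₁/v₂ = √((1+k₂)/(1+k₁)) = √(1.667/2) ≈ 0.913.

v_ratio ≈ 0.913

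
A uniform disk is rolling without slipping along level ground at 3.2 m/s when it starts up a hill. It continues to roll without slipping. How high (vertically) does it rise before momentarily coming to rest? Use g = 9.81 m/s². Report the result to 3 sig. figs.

With I = (1/2)MR², the ratio k = I/(MR²) is 0.5.
Rolling without slipping gives ω = v/R, so the total kinetic energy is ½Mv² + ½Iω² = ½(1+k)Mv² = (3/4)Mv².
At the top the kinetic energy is zero, so (3/4)Mv₀² = Mgh.
Thus h = (1+k)v₀²/(2g) = 1.5 × 3.2² / (2 × 9.81) ≈ 0.783 m.

h ≈ 0.783 m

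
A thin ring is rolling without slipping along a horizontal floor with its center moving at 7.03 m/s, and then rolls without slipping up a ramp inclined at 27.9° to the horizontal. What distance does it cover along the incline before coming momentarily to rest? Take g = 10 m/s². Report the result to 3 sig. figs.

d ≈ 10.6 m

The moment of inertia is MR², giving k ≡ I/(MR²) = 1.
Since it rolls without slipping, ω = v/R and KE = ½Mv² + ½Iω² = ½(1+k)Mv² = Mv².
Setting this equal to Mgh gives the vertical rise h = (1+k)v₀²/(2g) = 2×7.03²/(2×10) = 4.942 m.
The distance along the slope is d = h/sinθ = 4.942/sin27.9° ≈ 10.6 m.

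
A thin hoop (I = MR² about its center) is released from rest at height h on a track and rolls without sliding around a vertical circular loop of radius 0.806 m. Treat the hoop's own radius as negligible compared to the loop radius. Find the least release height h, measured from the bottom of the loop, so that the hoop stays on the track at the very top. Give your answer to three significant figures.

h_min ≈ 2.42 m

For this body I = MR², i.e. k = I/(MR²) = 1.
At the top, contact is just lost when gravity alone supplies the centripetal force: Mg = Mv_top²/r, i.e. v_top² = gr.
With ω = v/R, the kinetic energy at speed v is ½(1+k)Mv² = Mv².
Energy conservation from release (height h) to the top (height 2r): Mgh = Mg(2r) + M·gr.
Thus h_min = 2r + (1+k)r/2 = r(2 + 2/2) = 0.806 × 3 ≈ 2.42 m.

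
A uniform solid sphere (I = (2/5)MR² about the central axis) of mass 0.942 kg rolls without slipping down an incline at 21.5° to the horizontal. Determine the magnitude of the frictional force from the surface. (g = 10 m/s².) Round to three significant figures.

f ≈ 0.986 N

With I = (2/5)MR², the ratio k = I/(MR²) is 0.4.
Along the incline Mg sinθ − f = Ma, and torque about the center fR = Iα = kMR²(a/R) gives f = kMa.
Combining, a = g sinθ/(1+k) and f = kMa = kMg sinθ/(1+k).
f = 0.4 × 0.942 × 10 × sin21.5° / 1.4 ≈ 0.986 N.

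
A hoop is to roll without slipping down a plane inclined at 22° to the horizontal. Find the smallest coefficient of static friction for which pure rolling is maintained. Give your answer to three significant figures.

μ_min ≈ 0.202

For this body I = MR², i.e. k = I/(MR²) = 1.
Newton's second law down the slope: Mg sinθ − f = Ma. The torque equation fR = Iα (with α = a/R) gives f = kMa.
These give a = g sinθ/(1+k) and the required friction f = kMg sinθ/(1+k).
The normal force is N = Mg cosθ, so μ_min = f/N = k tanθ/(1+k).
μ_min = 1 × tan22° / 2 ≈ 0.202.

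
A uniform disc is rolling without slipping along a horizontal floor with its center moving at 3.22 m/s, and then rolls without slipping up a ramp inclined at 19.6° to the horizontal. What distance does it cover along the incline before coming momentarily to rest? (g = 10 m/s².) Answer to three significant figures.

d ≈ 2.32 m

Here I = (1/2)MR², so the shape factor k = I/(MR²) = 0.5.
The rolling condition ω = v/R makes the rotational term ½I(v/R)² = ½kMv², so KE_total = ½(1+k)Mv² = (3/4)Mv².
Setting this equal to Mgh gives the vertical rise h = (1+k)v₀²/(2g) = 1.5×3.22²/(2×10) = 0.7776 m.
The distance along the slope is d = h/sinθ = 0.7776/sin19.6° ≈ 2.32 m.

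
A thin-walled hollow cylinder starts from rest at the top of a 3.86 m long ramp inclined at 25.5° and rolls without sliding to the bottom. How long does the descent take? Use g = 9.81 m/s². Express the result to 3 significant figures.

For this body I = MR², i.e. k = I/(MR²) = 1.
Along the incline Mg sinθ − f = Ma, and torque about the center fR = Iα = kMR²(a/R) gives f = kMa.
Hence a = g sinθ/(1+k) = 9.81×sin25.5°/2 = 2.112 m/s².
Starting from rest, L = ½at², so t = √(2L/a) = √(2×3.86/2.112) ≈ 1.91 s.

t ≈ 1.91 s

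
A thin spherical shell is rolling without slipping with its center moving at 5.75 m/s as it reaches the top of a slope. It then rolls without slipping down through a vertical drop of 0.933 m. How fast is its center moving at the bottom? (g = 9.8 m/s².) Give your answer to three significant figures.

The moment of inertia is (2/3)MR², giving k ≡ I/(MR²) = 2/3.
Pure rolling means v = ωR; then KE = ½Mv² + ½I(v/R)² = ½(1+k)Mv² = (5/6)Mv².
Conserving energy between top and bottom: (5/6)Mv² = (5/6)Mv₀² + Mgh, hence v² = v₀² + 2gh/(1+k).
v = √(5.75² + 2×9.8×0.933/1.667) = √44.03 ≈ 6.64 m/s.

v ≈ 6.64 m/s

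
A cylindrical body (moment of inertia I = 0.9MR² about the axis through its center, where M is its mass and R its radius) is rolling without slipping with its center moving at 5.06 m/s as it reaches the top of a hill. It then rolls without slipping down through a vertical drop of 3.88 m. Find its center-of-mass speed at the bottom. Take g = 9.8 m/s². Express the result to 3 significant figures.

For this body I = 0.9MR², i.e. k = I/(MR²) = 0.9.
The rolling condition ω = v/R makes the rotational term ½I(v/R)² = ½kMv², so KE_total = ½(1+k)Mv² = (19/20)Mv².
Conserving energy between top and bottom: (19/20)Mv² = (19/20)Mv₀² + Mgh, hence v² = v₀² + 2gh/(1+k).
v = √(5.06² + 2×9.8×3.88/1.9) = √65.63 ≈ 8.10 m/s.

v ≈ 8.10 m/s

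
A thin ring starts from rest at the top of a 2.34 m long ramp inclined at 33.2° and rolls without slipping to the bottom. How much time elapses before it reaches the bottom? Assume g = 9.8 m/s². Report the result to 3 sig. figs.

t ≈ 1.32 s

With I = MR², the ratio k = I/(MR²) is 1.
Newton's second law down the slope: Mg sinθ − f = Ma. The torque equation fR = Iα (with α = a/R) gives f = kMa.
Hence a = g sinθ/(1+k) = 9.8×sin33.2°/2 = 2.683 m/s².
Starting from rest, L = ½at², so t = √(2L/a) = √(2×2.34/2.683) ≈ 1.32 s.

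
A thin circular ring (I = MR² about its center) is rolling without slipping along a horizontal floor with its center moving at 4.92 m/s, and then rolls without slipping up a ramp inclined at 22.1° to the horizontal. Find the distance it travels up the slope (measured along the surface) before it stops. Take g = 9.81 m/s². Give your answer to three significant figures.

d ≈ 6.56 m

For this body I = MR², i.e. k = I/(MR²) = 1.
Since it rolls without slipping, ω = v/R and KE = ½Mv² + ½Iω² = ½(1+k)Mv² = Mv².
Setting this equal to Mgh gives the vertical rise h = (1+k)v₀²/(2g) = 2×4.92²/(2×9.81) = 2.468 m.
Along the incline, d = h/sinθ = 2.468/sin22.1° ≈ 6.56 m.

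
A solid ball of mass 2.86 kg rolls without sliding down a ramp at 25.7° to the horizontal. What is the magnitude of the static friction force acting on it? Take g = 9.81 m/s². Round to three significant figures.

For this body I = (2/5)MR², i.e. k = I/(MR²) = 0.4.
Newton's second law down the slope: Mg sinθ − f = Ma. The torque equation fR = Iα (with α = a/R) gives f = kMa.
Combining, a = g sinθ/(1+k) and f = kMa = kMg sinθ/(1+k).
f = 0.4 × 2.86 × 9.81 × sin25.7° / 1.4 ≈ 3.48 N.

f ≈ 3.48 N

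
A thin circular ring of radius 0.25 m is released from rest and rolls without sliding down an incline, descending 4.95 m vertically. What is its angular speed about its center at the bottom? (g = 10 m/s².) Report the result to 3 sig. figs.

With I = MR², the ratio k = I/(MR²) is 1.
The rolling condition ω = v/R makes the rotational term ½I(v/R)² = ½kMv², so KE_total = ½(1+k)Mv² = Mv².
Energy conservation Mgh = ½(1+k)Mv² gives v = √(2gh/(1+k)) = √(2 × 10 × 4.95 / 2) = 7.036 m/s.
The angular speed follows from ω = v/R = 7.036/0.25 ≈ 28.1 rad/s.

ω ≈ 28.1 rad/s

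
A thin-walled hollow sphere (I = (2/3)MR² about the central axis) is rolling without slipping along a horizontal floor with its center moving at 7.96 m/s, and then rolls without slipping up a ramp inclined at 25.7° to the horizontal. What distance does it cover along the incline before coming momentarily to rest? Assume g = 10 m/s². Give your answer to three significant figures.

d ≈ 12.2 m

For this body I = (2/3)MR², i.e. k = I/(MR²) = 2/3.
Pure rolling means v = ωR; then KE = ½Mv² + ½I(v/R)² = ½(1+k)Mv² = (5/6)Mv².
Setting this equal to Mgh gives the vertical rise h = (1+k)v₀²/(2g) = 1.667×7.96²/(2×10) = 5.28 m.
The distance along the slope is d = h/sinθ = 5.28/sin25.7° ≈ 12.2 m.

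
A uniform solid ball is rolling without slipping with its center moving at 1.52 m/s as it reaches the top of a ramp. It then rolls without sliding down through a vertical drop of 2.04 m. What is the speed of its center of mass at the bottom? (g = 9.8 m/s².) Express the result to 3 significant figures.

v ≈ 5.56 m/s

The moment of inertia is (2/5)MR², giving k ≡ I/(MR²) = 0.4.
Pure rolling means v = ωR; then KE = ½Mv² + ½I(v/R)² = ½(1+k)Mv² = (7/10)Mv².
Conserving energy between top and bottom: (7/10)Mv² = (7/10)Mv₀² + Mgh, hence v² = v₀² + 2gh/(1+k).
v = √(1.52² + 2×9.8×2.04/1.4) = √30.87 ≈ 5.56 m/s.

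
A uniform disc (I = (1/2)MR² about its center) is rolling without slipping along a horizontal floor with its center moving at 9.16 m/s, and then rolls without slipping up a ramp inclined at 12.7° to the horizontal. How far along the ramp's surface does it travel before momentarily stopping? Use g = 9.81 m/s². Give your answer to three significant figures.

d ≈ 29.2 m

For this body I = (1/2)MR², i.e. k = I/(MR²) = 0.5.
Rolling without slipping gives ω = v/R, so the total kinetic energy is ½Mv² + ½Iω² = ½(1+k)Mv² = (3/4)Mv².
Setting this equal to Mgh gives the vertical rise h = (1+k)v₀²/(2g) = 1.5×9.16²/(2×9.81) = 6.415 m.
Along the incline, d = h/sinθ = 6.415/sin12.7° ≈ 29.2 m.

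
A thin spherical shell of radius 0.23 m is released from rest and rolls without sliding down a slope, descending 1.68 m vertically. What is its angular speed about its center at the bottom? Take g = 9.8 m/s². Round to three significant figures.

Here I = (2/3)MR², so the shape factor k = I/(MR²) = 2/3.
Rolling without slipping gives ω = v/R, so the total kinetic energy is ½Mv² + ½Iω² = ½(1+k)Mv² = (5/6)Mv².
Energy conservation Mgh = ½(1+k)Mv² gives v = √(2gh/(1+k)) = √(2 × 9.8 × 1.68 / 1.667) = 4.445 m/s.
Then ω = v/R = 4.445 / 0.23 ≈ 19.3 rad/s.

ω ≈ 19.3 rad/s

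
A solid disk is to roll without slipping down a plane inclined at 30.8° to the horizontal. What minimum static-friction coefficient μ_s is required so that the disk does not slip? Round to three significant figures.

μ_min ≈ 0.199

With I = (1/2)MR², the ratio k = I/(MR²) is 0.5.
Newton's second law down the slope: Mg sinθ − f = Ma. The torque equation fR = Iα (with α = a/R) gives f = kMa.
These give a = g sinθ/(1+k) and the required friction f = kMg sinθ/(1+k).
The normal force is N = Mg cosθ, so μ_min = f/N = k tanθ/(1+k).
μ_min = 0.5 × tan30.8° / 1.5 ≈ 0.199.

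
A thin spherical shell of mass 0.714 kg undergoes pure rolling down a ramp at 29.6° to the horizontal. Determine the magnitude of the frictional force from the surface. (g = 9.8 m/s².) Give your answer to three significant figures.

f ≈ 1.38 N

With I = (2/3)MR², the ratio k = I/(MR²) is 2/3.
Translational: Mg sinθ − f = Ma. Rotational about the CM: fR = Iα = kMRa, so f = kMa.
Combining, a = g sinθ/(1+k) and f = kMa = kMg sinθ/(1+k).
f = (2/3) × 0.714 × 9.8 × sin29.6° / 1.667 ≈ 1.38 N.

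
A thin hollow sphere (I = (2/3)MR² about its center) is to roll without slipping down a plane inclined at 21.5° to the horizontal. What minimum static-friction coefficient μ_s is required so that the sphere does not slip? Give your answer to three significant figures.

For this body I = (2/3)MR², i.e. k = I/(MR²) = 2/3.
Along the incline Mg sinθ − f = Ma, and torque about the center fR = Iα = kMR²(a/R) gives f = kMa.
These give a = g sinθ/(1+k) and the required friction f = kMg sinθ/(1+k).
With N = Mg cosθ, the no-slip condition f ≤ μN gives μ_min = f/N = k tanθ/(1+k).
μ_min = (2/3) × tan21.5° / 1.667 ≈ 0.158.

μ_min ≈ 0.158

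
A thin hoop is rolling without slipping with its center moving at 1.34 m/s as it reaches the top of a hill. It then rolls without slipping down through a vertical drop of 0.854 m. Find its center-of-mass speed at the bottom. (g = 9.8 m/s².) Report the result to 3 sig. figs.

The moment of inertia is MR², giving k ≡ I/(MR²) = 1.
Since it rolls without slipping, ω = v/R and KE = ½Mv² + ½Iω² = ½(1+k)Mv² = Mv².
Energy conservation: Mv₀² + Mgh = Mv², so v² = v₀² + 2gh/(1+k).
v = √(1.34² + 2×9.8×0.854/2) = √10.16 ≈ 3.19 m/s.

v ≈ 3.19 m/s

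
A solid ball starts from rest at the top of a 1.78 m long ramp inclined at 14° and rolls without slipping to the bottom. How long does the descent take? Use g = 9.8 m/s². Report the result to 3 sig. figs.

t ≈ 1.45 s

For this body I = (2/5)MR², i.e. k = I/(MR²) = 0.4.
Translational: Mg sinθ − f = Ma. Rotational about the CM: fR = Iα = kMRa, so f = kMa.
Hence a = g sinθ/(1+k) = 9.8×sin14°/1.4 = 1.693 m/s².
Starting from rest, L = ½at², so t = √(2L/a) = √(2×1.78/1.693) ≈ 1.45 s.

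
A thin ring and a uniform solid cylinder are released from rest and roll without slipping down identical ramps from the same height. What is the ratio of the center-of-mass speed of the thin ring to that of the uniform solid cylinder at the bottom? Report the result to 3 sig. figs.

Each satisfies Mgh = ½(1+k)Mv² with k = I/(MR²), so v ∝ 1/√(1+k).
For the thin ring k = 1; for the uniform solid cylinder k = 0.5.
v₁/v₂ = √((1+k₂)/(1+k₁)) = √(1.5/2) ≈ 0.866.

v_ratio ≈ 0.866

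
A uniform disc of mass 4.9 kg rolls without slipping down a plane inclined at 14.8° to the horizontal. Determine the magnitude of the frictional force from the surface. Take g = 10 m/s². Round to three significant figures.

For this body I = (1/2)MR², i.e. k = I/(MR²) = 0.5.
Translational: Mg sinθ − f = Ma. Rotational about the CM: fR = Iα = kMRa, so f = kMa.
Combining, a = g sinθ/(1+k) and f = kMa = kMg sinθ/(1+k).
f = 0.5 × 4.9 × 10 × sin14.8° / 1.5 ≈ 4.17 N.

f ≈ 4.17 N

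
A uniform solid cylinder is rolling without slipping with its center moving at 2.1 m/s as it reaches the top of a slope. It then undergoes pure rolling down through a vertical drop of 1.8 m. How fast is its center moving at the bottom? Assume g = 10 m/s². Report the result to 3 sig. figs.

v ≈ 5.33 m/s

The moment of inertia is (1/2)MR², giving k ≡ I/(MR²) = 0.5.
The rolling condition ω = v/R makes the rotational term ½I(v/R)² = ½kMv², so KE_total = ½(1+k)Mv² = (3/4)Mv².
Conserving energy between top and bottom: (3/4)Mv² = (3/4)Mv₀² + Mgh, hence v² = v₀² + 2gh/(1+k).
v = √(2.1² + 2×10×1.8/1.5) = √28.41 ≈ 5.33 m/s.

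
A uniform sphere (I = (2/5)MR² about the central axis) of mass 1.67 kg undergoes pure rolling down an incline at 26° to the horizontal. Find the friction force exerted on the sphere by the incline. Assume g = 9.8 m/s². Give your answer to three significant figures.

For this body I = (2/5)MR², i.e. k = I/(MR²) = 0.4.
Translational: Mg sinθ − f = Ma. Rotational about the CM: fR = Iα = kMRa, so f = kMa.
Combining, a = g sinθ/(1+k) and f = kMa = kMg sinθ/(1+k).
f = 0.4 × 1.67 × 9.8 × sin26° / 1.4 ≈ 2.05 N.

f ≈ 2.05 N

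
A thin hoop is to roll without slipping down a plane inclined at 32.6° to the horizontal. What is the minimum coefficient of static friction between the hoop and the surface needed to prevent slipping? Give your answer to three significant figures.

Here I = MR², so the shape factor k = I/(MR²) = 1.
Translational: Mg sinθ − f = Ma. Rotational about the CM: fR = Iα = kMRa, so f = kMa.
These give a = g sinθ/(1+k) and the required friction f = kMg sinθ/(1+k).
With N = Mg cosθ, the no-slip condition f ≤ μN gives μ_min = f/N = k tanθ/(1+k).
μ_min = 1 × tan32.6° / 2 ≈ 0.320.

μ_min ≈ 0.320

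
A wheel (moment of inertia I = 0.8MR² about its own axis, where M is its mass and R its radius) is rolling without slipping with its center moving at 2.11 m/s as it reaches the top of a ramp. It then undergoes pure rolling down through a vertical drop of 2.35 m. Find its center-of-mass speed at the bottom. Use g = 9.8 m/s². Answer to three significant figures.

v ≈ 5.48 m/s

With I = 0.8MR², the ratio k = I/(MR²) is 0.8.
The rolling condition ω = v/R makes the rotational term ½I(v/R)² = ½kMv², so KE_total = ½(1+k)Mv² = (9/10)Mv².
Energy conservation: (9/10)Mv₀² + Mgh = (9/10)Mv², so v² = v₀² + 2gh/(1+k).
v = √(2.11² + 2×9.8×2.35/1.8) = √30.04 ≈ 5.48 m/s.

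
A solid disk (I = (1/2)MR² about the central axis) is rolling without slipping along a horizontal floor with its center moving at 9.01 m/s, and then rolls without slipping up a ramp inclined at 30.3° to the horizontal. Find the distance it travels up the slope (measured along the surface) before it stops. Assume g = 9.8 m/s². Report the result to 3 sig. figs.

The moment of inertia is (1/2)MR², giving k ≡ I/(MR²) = 0.5.
Rolling without slipping gives ω = v/R, so the total kinetic energy is ½Mv² + ½Iω² = ½(1+k)Mv² = (3/4)Mv².
Setting this equal to Mgh gives the vertical rise h = (1+k)v₀²/(2g) = 1.5×9.01²/(2×9.8) = 6.213 m.
The distance along the slope is d = h/sinθ = 6.213/sin30.3° ≈ 12.3 m.

d ≈ 12.3 m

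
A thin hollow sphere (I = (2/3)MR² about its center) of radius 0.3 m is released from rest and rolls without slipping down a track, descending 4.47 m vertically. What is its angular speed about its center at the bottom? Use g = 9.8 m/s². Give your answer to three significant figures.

ω ≈ 24.2 rad/s

Here I = (2/3)MR², so the shape factor k = I/(MR²) = 2/3.
Rolling without slipping gives ω = v/R, so the total kinetic energy is ½Mv² + ½Iω² = ½(1+k)Mv² = (5/6)Mv².
Energy conservation Mgh = ½(1+k)Mv² gives v = √(2gh/(1+k)) = √(2 × 9.8 × 4.47 / 1.667) = 7.25 m/s.
Then ω = v/R = 7.25 / 0.3 ≈ 24.2 rad/s.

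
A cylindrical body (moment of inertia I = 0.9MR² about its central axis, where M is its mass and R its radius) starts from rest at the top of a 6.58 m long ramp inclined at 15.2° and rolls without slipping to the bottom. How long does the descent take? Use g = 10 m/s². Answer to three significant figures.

The moment of inertia is 0.9MR², giving k ≡ I/(MR²) = 0.9.
Along the incline Mg sinθ − f = Ma, and torque about the center fR = Iα = kMR²(a/R) gives f = kMa.
Hence a = g sinθ/(1+k) = 10×sin15.2°/1.9 = 1.38 m/s².
With constant a from rest, t = √(2L/a) = √(2·6.58/1.38) ≈ 3.09 s.

t ≈ 3.09 s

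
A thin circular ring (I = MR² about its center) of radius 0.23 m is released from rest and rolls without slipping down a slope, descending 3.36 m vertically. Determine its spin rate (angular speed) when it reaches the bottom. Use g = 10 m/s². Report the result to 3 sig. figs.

ω ≈ 25.2 rad/s

For this body I = MR², i.e. k = I/(MR²) = 1.
The rolling condition ω = v/R makes the rotational term ½I(v/R)² = ½kMv², so KE_total = ½(1+k)Mv² = Mv².
Energy conservation Mgh = ½(1+k)Mv² gives v = √(2gh/(1+k)) = √(2 × 10 × 3.36 / 2) = 5.797 m/s.
Then ω = v/R = 5.797 / 0.23 ≈ 25.2 rad/s.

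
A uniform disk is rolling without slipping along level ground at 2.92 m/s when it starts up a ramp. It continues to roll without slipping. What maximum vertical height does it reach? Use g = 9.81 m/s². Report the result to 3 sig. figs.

With I = (1/2)MR², the ratio k = I/(MR²) is 0.5.
Rolling without slipping gives ω = v/R, so the total kinetic energy is ½Mv² + ½Iω² = ½(1+k)Mv² = (3/4)Mv².
At the top the kinetic energy is zero, so (3/4)Mv₀² = Mgh.
Thus h = (1+k)v₀²/(2g) = 1.5 × 2.92² / (2 × 9.81) ≈ 0.652 m.

h ≈ 0.652 m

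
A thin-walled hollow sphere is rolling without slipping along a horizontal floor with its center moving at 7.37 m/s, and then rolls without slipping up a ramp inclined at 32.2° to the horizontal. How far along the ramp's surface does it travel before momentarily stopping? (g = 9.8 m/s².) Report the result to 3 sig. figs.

For this body I = (2/3)MR², i.e. k = I/(MR²) = 2/3.
Rolling without slipping gives ω = v/R, so the total kinetic energy is ½Mv² + ½Iω² = ½(1+k)Mv² = (5/6)Mv².
Setting this equal to Mgh gives the vertical rise h = (1+k)v₀²/(2g) = 1.667×7.37²/(2×9.8) = 4.619 m.
The distance along the slope is d = h/sinθ = 4.619/sin32.2° ≈ 8.67 m.

d ≈ 8.67 m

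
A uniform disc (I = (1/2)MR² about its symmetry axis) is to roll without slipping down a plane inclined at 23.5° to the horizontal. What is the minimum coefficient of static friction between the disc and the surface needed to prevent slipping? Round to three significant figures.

With I = (1/2)MR², the ratio k = I/(MR²) is 0.5.
Translational: Mg sinθ − f = Ma. Rotational about the CM: fR = Iα = kMRa, so f = kMa.
These give a = g sinθ/(1+k) and the required friction f = kMg sinθ/(1+k).
With N = Mg cosθ, the no-slip condition f ≤ μN gives μ_min = f/N = k tanθ/(1+k).
μ_min = 0.5 × tan23.5° / 1.5 ≈ 0.145.

μ_min ≈ 0.145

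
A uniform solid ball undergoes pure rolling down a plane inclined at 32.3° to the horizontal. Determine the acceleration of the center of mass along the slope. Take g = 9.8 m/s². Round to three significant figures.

The moment of inertia is (2/5)MR², giving k ≡ I/(MR²) = 0.4.
Newton's second law down the slope: Mg sinθ − f = Ma. The torque equation fR = Iα (with α = a/R) gives f = kMa.
Eliminating f: Mg sinθ = (1+k)Ma, so a = g sinθ/(1+k) = 9.8 × sin32.3° / 1.4 ≈ 3.74 m/s².

a ≈ 3.74 m/s²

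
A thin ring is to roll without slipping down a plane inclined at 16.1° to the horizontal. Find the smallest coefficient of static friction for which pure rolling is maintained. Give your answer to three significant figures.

Here I = MR², so the shape factor k = I/(MR²) = 1.
Translational: Mg sinθ − f = Ma. Rotational about the CM: fR = Iα = kMRa, so f = kMa.
These give a = g sinθ/(1+k) and the required friction f = kMg sinθ/(1+k).
The normal force is N = Mg cosθ, so μ_min = f/N = k tanθ/(1+k).
μ_min = 1 × tan16.1° / 2 ≈ 0.144.

μ_min ≈ 0.144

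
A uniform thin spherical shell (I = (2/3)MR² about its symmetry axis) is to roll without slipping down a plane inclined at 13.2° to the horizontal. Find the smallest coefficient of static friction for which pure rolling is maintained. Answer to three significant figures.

μ_min ≈ 0.0938

With I = (2/3)MR², the ratio k = I/(MR²) is 2/3.
Newton's second law down the slope: Mg sinθ − f = Ma. The torque equation fR = Iα (with α = a/R) gives f = kMa.
These give a = g sinθ/(1+k) and the required friction f = kMg sinθ/(1+k).
The normal force is N = Mg cosθ, so μ_min = f/N = k tanθ/(1+k).
μ_min = (2/3) × tan13.2° / 1.667 ≈ 0.0938.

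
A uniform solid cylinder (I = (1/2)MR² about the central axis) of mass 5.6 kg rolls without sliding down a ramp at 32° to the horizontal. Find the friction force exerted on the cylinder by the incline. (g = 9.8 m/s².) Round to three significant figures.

Here I = (1/2)MR², so the shape factor k = I/(MR²) = 0.5.
Newton's second law down the slope: Mg sinθ − f = Ma. The torque equation fR = Iα (with α = a/R) gives f = kMa.
Combining, a = g sinθ/(1+k) and f = kMa = kMg sinθ/(1+k).
f = 0.5 × 5.6 × 9.8 × sin32° / 1.5 ≈ 9.69 N.

f ≈ 9.69 N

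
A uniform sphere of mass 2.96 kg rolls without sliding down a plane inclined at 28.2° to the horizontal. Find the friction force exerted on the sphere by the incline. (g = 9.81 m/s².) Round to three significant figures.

Here I = (2/5)MR², so the shape factor k = I/(MR²) = 0.4.
Newton's second law down the slope: Mg sinθ − f = Ma. The torque equation fR = Iα (with α = a/R) gives f = kMa.
Combining, a = g sinθ/(1+k) and f = kMa = kMg sinθ/(1+k).
f = 0.4 × 2.96 × 9.81 × sin28.2° / 1.4 ≈ 3.92 N.

f ≈ 3.92 N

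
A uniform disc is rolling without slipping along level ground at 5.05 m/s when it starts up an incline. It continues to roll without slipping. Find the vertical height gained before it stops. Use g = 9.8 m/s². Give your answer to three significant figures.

h ≈ 1.95 m

The moment of inertia is (1/2)MR², giving k ≡ I/(MR²) = 0.5.
Rolling without slipping gives ω = v/R, so the total kinetic energy is ½Mv² + ½Iω² = ½(1+k)Mv² = (3/4)Mv².
All of this converts to potential energy at the highest point: (3/4)Mv₀² = Mgh.
Thus h = (1+k)v₀²/(2g) = 1.5 × 5.05² / (2 × 9.8) ≈ 1.95 m.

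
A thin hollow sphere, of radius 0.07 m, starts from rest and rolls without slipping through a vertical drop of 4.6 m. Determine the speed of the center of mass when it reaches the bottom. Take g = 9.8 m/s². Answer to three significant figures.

The moment of inertia is (2/3)MR², giving k ≡ I/(MR²) = 2/3.
Rolling without slipping gives ω = v/R, so the total kinetic energy is ½Mv² + ½Iω² = ½(1+k)Mv² = (5/6)Mv².
Energy conservation: Mgh = (5/6)Mv², so v = √(2gh/(1+k)) = √(2 × 9.8 × 4.6 / 1.667) ≈ 7.35 m/s.

v ≈ 7.35 m/s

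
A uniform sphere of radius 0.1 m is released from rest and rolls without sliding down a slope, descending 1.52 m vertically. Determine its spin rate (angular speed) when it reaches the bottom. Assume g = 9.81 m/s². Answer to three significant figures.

ω ≈ 46.2 rad/s

For this body I = (2/5)MR², i.e. k = I/(MR²) = 0.4.
Rolling without slipping gives ω = v/R, so the total kinetic energy is ½Mv² + ½Iω² = ½(1+k)Mv² = (7/10)Mv².
Energy conservation Mgh = ½(1+k)Mv² gives v = √(2gh/(1+k)) = √(2 × 9.81 × 1.52 / 1.4) = 4.615 m/s.
The angular speed follows from ω = v/R = 4.615/0.1 ≈ 46.2 rad/s.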